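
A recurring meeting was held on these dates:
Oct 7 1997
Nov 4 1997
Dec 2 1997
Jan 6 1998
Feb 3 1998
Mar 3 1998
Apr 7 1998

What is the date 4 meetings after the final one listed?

Aug 4 1998

Gaps: 28, 28, 35, 28, 28, 35 days — a mix of 28 and 35. Every date is a Tuesday.
Each is the 1st Tuesday of its month.
May 1998 — 1st Tuesday is May 5 1998.
1st Tuesday of June 1998: Jun 2 1998.
1st Tuesday of July 1998: Jul 7 1998.
1st Tuesday of August 1998: Aug 4 1998.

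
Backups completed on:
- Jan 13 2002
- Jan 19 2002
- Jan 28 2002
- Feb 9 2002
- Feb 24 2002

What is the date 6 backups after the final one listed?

Jul 27 2002

Intervals are 6, 9, 12, 15 days — an arithmetic progression with common difference 3.
Next gap: 18 days. Feb 24 2002 + 18 days = Mar 14 2002.
Next gap: 21 days. Mar 14 2002 + 21 days = Apr 4 2002.
Next gap: 24 days. Apr 4 2002 + 24 days = Apr 28 2002.
Next gap: 27 days. Apr 28 2002 + 27 days = May 25 2002.
Next gap: 30 days. May 25 2002 + 30 days = Jun 24 2002.
Next gap: 33 days. Jun 24 2002 + 33 days = Jul 27 2002.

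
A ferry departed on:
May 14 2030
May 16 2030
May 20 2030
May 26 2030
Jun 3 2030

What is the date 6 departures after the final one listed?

Sep 1 2030

The spacing grows by 2 each time: 2, 4, 6, 8 days.
Next gap: 10 days. Jun 3 2030 + 10 days = Jun 13 2030.
Next gap: 12 days. Jun 13 2030 + 12 days = Jun 25 2030.
Next gap: 14 days. Jun 25 2030 + 14 days = Jul 9 2030.
Next gap: 16 days. Jul 9 2030 + 16 days = Jul 25 2030.
Next gap: 18 days. Jul 25 2030 + 18 days = Aug 12 2030.
Next gap: 20 days. Aug 12 2030 + 20 days = Sep 1 2030.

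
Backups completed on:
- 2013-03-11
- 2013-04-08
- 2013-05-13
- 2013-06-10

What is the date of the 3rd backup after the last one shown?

All dates are Mondays, 28, 35, 28 days apart.
Specifically, the 2nd Monday of each month.
2nd Monday of July 2013: 2013-07-08.
2nd Monday of August 2013: 2013-08-12.
2nd Monday of September 2013: 2013-09-09.

2013-09-09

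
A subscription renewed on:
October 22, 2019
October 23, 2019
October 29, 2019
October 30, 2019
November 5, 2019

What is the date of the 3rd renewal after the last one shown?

November 13, 2019

Every event lands on a Tuesday or Wednesday (gaps cycle 1, 6, 1, 6).
So the schedule is: every Tuesday and Wednesday.
The following Wednesday is November 6, 2019.
Next Tuesday: November 12, 2019.
Next Wednesday: November 13, 2019.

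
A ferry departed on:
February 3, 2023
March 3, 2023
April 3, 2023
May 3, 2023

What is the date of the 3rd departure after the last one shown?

The day-of-month is always 3 (28, 31, 30 days between events).
So this recurs on the 3rd of each month.
June 2023: June 3, 2023.
July 2023: July 3, 2023.
August 2023: August 3, 2023.

August 3, 2023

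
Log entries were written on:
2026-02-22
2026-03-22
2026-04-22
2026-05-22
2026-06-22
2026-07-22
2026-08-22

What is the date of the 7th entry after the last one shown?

2027-03-22

The day-of-month is always 22 (28, 31, 30, 31, 30, 31 days between events).
So this recurs on the 22nd of each month.
Next: September 2026 → 2026-09-22.
October 2026: 2026-10-22.
Next: November 2026 → 2026-11-22.
Next: December 2026 → 2026-12-22.
Next: January 2027 → 2027-01-22.
Next: February 2027 → 2027-02-22.
Next: March 2027 → 2027-03-22.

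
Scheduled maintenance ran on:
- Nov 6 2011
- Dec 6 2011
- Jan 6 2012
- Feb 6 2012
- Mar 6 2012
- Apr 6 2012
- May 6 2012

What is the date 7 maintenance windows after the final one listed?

The day-of-month is always 6 (30, 31, 31, 29, 31, 30 days between events).
So this recurs on the 6th of each month.
June 2012: Jun 6 2012.
Next: July 2012 → Jul 6 2012.
August 2012: Aug 6 2012.
September 2012: Sep 6 2012.
Next: October 2012 → Oct 6 2012.
Next: November 2012 → Nov 6 2012.
December 2012: Dec 6 2012.

Dec 6 2012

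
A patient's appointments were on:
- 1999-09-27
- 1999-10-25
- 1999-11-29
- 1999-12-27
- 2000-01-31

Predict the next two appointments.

All Mondays; the gaps (28, 35, 28, 35) vary with month length.
This is the last Monday of each month.
February 2000 ends with Monday 2000-02-28.
Last Monday of March 2000: 2000-03-27.

2000-02-28, 2000-03-27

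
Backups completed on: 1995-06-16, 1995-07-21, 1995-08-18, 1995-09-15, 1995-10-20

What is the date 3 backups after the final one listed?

1996-01-19

Gaps: 35, 28, 28, 35 days — a mix of 28 and 35. Every date is a Friday.
Each is the 3rd Friday of its month.
November 1995 — 3rd Friday is 1995-11-17.
December 1995 — 3rd Friday is 1995-12-15.
3rd Friday of January 1996: 1996-01-19.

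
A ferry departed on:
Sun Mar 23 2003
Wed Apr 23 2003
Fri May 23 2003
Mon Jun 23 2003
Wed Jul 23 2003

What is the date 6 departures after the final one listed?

Gaps: 31, 30, 31, 30 days — not constant. Every event is on the 23rd of the month.
Pattern: the 23rd of each month.
Next: August 2003 → Sat Aug 23 2003.
September 2003: Tue Sep 23 2003.
October 2003: Thu Oct 23 2003.
Next: November 2003 → Sun Nov 23 2003.
Next: December 2003 → Tue Dec 23 2003.
Next: January 2004 → Fri Jan 23 2004.

Fri Jan 23 2004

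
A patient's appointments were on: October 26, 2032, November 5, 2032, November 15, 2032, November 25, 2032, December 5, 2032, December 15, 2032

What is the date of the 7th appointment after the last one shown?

February 23, 2033

Every event comes 10 days after the last (10, 10, 10, 10, 10).
December 15, 2032 + 10 days = December 25, 2032.
December 25, 2032 + 10 days = January 4, 2033.
January 4, 2033 + 10 days = January 14, 2033.
January 14, 2033 + 10 days = January 24, 2033.
January 24, 2033 + 10 days = February 3, 2033.
February 3, 2033 + 10 days = February 13, 2033.
February 13, 2033 + 10 days = February 23, 2033.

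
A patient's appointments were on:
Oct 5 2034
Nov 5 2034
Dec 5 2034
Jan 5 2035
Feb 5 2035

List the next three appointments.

Gaps: 31, 30, 31, 31 days — not constant. Every event is on the 5th of the month.
Pattern: the 5th of each month.
Next: March 2035 → Mar 5 2035.
April 2035: Apr 5 2035.
May 2035: May 5 2035.

Mar 5 2035, Apr 5 2035, May 5 2035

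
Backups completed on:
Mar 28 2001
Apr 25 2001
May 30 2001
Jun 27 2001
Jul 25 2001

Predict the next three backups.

Aug 29 2001, Sep 26 2001, Oct 31 2001

Every date is a Wednesday; gaps 28, 35, 28, 28 days.
Each is the last Wednesday of its month (at least one falls on the 29th or later, ruling out '4th Wednesday').
Last Wednesday of August 2001: Aug 29 2001.
September 2001 ends with Wednesday Sep 26 2001.
October 2001 ends with Wednesday Oct 31 2001.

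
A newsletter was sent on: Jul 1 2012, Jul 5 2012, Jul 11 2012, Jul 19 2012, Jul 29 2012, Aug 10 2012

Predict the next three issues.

Aug 24 2012, Sep 9 2012, Sep 27 2012

Intervals are 4, 6, 8, 10, 12 days — an arithmetic progression with common difference 2.
Next gap: 14 days. Aug 10 2012 + 14 days = Aug 24 2012.
Next gap: 16 days. Aug 24 2012 + 16 days = Sep 9 2012.
Next gap: 18 days. Sep 9 2012 + 18 days = Sep 27 2012.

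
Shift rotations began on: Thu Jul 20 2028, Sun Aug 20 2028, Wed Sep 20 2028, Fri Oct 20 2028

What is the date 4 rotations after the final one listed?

Each date is the 20th; the gaps (31, 31, 30) track the month lengths.
The rule is the 20th of each month.
Next: November 2028 → Mon Nov 20 2028.
December 2028: Wed Dec 20 2028.
Next: January 2029 → Sat Jan 20 2029.
Next: February 2029 → Tue Feb 20 2029.

Tue Feb 20 2029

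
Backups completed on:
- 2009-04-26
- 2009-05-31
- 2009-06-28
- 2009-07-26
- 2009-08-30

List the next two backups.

These are Sundays with 35, 28, 28, 35-day gaps.
Each is the final Sunday of its month — 2009-05-31 is past the 28th, so '4th Sunday' doesn't fit.
September 2009 ends with Sunday 2009-09-27.
Last Sunday of October 2009: 2009-10-25.

2009-09-27, 2009-10-25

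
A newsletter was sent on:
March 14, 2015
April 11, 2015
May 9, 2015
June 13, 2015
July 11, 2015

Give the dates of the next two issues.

These are Saturdays at 28- or 35-day spacing (28, 28, 35, 28).
The pattern: 2nd Saturday of the month.
August 2015 — 2nd Saturday is August 8, 2015.
September 2015 — 2nd Saturday is September 12, 2015.

August 8, 2015; September 12, 2015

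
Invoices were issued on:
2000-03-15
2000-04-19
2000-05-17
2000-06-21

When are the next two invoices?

All dates are Wednesdays, 35, 28, 35 days apart.
Specifically, the 3rd Wednesday of each month.
3rd Wednesday of July 2000: 2000-07-19.
August 2000 — 3rd Wednesday is 2000-08-16.

2000-07-19, 2000-08-16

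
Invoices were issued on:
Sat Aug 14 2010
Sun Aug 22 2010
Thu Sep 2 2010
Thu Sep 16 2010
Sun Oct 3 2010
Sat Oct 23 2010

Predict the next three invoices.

The spacing grows by 3 each time: 8, 11, 14, 17, 20 days.
Next gap: 23 days. Sat Oct 23 2010 + 23 days = Mon Nov 15 2010.
Next gap: 26 days. Mon Nov 15 2010 + 26 days = Sat Dec 11 2010.
Next gap: 29 days. Sat Dec 11 2010 + 29 days = Sun Jan 9 2011.

Mon Nov 15 2010, Sat Dec 11 2010, Sun Jan 9 2011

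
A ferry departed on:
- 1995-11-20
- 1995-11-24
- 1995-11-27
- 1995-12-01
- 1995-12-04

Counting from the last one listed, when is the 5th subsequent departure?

1995-12-22

Gaps: 4, 3, 4, 3 days — not constant, but cyclic with period 2.
The events fall on every Monday and Friday.
Next Friday: 1995-12-08.
Next Monday: 1995-12-11.
Next Friday: 1995-12-15.
The following Monday is 1995-12-18.
The following Friday is 1995-12-22.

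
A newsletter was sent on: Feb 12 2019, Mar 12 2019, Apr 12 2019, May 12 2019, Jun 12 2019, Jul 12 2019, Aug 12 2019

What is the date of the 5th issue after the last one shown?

Each date is the 12th; the gaps (28, 31, 30, 31, 30, 31) track the month lengths.
The rule is the 12th of each month.
Next: September 2019 → Sep 12 2019.
October 2019: Oct 12 2019.
November 2019: Nov 12 2019.
Next: December 2019 → Dec 12 2019.
January 2020: Jan 12 2020.

Jan 12 2020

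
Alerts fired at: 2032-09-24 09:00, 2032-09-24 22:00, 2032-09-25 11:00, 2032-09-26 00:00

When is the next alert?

The interval is a steady 13 hours (13, 13, 13).
2032-09-26 00:00 + 13 h = 2032-09-26 13:00.

2032-09-26 13:00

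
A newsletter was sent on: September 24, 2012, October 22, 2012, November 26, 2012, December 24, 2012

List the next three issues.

January 28, 2013; February 25, 2013; March 25, 2013

These are Mondays at 28- or 35-day spacing (28, 35, 28).
The pattern: 4th Monday of the month.
January 2013 — 4th Monday is January 28, 2013.
4th Monday of February 2013: February 25, 2013.
March 2013 — 4th Monday is March 25, 2013.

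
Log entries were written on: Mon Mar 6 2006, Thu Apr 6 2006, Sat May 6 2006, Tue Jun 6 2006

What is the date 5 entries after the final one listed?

Mon Nov 6 2006

The day-of-month is always 6 (31, 30, 31 days between events).
So this recurs on the 6th of each month.
Next: July 2006 → Thu Jul 6 2006.
Next: August 2006 → Sun Aug 6 2006.
Next: September 2006 → Wed Sep 6 2006.
Next: October 2006 → Fri Oct 6 2006.
November 2006: Mon Nov 6 2006.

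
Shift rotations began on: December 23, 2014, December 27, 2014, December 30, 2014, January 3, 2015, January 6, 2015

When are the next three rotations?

Gaps: 4, 3, 4, 3 days — not constant, but cyclic with period 2.
The events fall on every Tuesday and Saturday.
The following Saturday is January 10, 2015.
The following Tuesday is January 13, 2015.
The following Saturday is January 17, 2015.

January 10, 2015; January 13, 2015; January 17, 2015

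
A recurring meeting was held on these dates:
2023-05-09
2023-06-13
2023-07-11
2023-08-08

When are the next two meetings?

2023-09-12, 2023-10-10

All dates are Tuesdays, 35, 28, 28 days apart.
Specifically, the 2nd Tuesday of each month.
2nd Tuesday of September 2023: 2023-09-12.
2nd Tuesday of October 2023: 2023-10-10.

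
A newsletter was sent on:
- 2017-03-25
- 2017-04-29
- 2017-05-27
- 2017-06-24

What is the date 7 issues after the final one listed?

2018-01-27

Every date is a Saturday; gaps 35, 28, 28 days.
Each is the last Saturday of its month (at least one falls on the 29th or later, ruling out '4th Saturday').
Last Saturday of July 2017: 2017-07-29.
August 2017 ends with Saturday 2017-08-26.
Last Saturday of September 2017: 2017-09-30.
Last Saturday of October 2017: 2017-10-28.
November 2017 ends with Saturday 2017-11-25.
Last Saturday of December 2017: 2017-12-30.
Last Saturday of January 2018: 2018-01-27.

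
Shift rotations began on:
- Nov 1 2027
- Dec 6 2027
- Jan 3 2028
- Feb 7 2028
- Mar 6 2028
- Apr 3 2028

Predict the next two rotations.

All dates are Mondays, 35, 28, 35, 28, 28 days apart.
Specifically, the 1st Monday of each month.
1st Monday of May 2028: May 1 2028.
1st Monday of June 2028: Jun 5 2028.

May 1 2028, Jun 5 2028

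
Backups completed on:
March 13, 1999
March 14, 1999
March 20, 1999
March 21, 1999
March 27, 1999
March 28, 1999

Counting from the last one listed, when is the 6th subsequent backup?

April 18, 1999

Gaps: 1, 6, 1, 6, 1 days — not constant, but cyclic with period 2.
The events fall on every Saturday and Sunday.
The following Saturday is April 3, 1999.
The following Sunday is April 4, 1999.
The following Saturday is April 10, 1999.
The following Sunday is April 11, 1999.
The following Saturday is April 17, 1999.
The following Sunday is April 18, 1999.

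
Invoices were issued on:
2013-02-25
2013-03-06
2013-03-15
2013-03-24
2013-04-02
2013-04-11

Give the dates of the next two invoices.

2013-04-20, 2013-04-29

Gaps between consecutive events: 9, 9, 9, 9, 9 days — a constant 9-day interval.
2013-04-11 + 9 days = 2013-04-20.
2013-04-20 + 9 days = 2013-04-29.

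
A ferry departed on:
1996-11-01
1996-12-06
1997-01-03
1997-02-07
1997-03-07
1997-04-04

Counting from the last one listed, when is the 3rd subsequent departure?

1997-07-04

These are Fridays at 28- or 35-day spacing (35, 28, 35, 28, 28).
The pattern: 1st Friday of the month.
May 1997 — 1st Friday is 1997-05-02.
June 1997 — 1st Friday is 1997-06-06.
1st Friday of July 1997: 1997-07-04.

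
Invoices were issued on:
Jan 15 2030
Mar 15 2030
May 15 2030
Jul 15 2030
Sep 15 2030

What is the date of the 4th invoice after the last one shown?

May 15 2031

The day-of-month is always 15 (59, 61, 61, 62 days between events).
So this recurs on the 15th of every 2 months.
Next: November 2030 → Nov 15 2030.
January 2031: Jan 15 2031.
Next: March 2031 → Mar 15 2031.
May 2031: May 15 2031.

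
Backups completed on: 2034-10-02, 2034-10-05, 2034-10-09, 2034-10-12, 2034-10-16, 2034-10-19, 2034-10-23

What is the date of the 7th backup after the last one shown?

2034-11-16

The gap pattern 3, 4, 3, 4, 3, 4 repeats every 2 events.
These are the Mondays and Thursdays of each week.
The following Thursday is 2034-10-26.
Next Monday: 2034-10-30.
Next Thursday: 2034-11-02.
Next Monday: 2034-11-06.
Next Thursday: 2034-11-09.
Next Monday: 2034-11-13.
The following Thursday is 2034-11-16.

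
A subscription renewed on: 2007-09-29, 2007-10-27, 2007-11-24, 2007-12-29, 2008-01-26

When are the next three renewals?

All Saturdays; the gaps (28, 28, 35, 28) vary with month length.
This is the last Saturday of each month.
February 2008 ends with Saturday 2008-02-23.
Last Saturday of March 2008: 2008-03-29.
April 2008 ends with Saturday 2008-04-26.

2008-02-23, 2008-03-29, 2008-04-26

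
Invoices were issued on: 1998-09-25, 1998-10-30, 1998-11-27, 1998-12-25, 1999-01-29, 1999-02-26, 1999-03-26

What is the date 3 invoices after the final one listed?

1999-06-25

Every date is a Friday; gaps 35, 28, 28, 35, 28, 28 days.
Each is the last Friday of its month (at least one falls on the 29th or later, ruling out '4th Friday').
April 1999 ends with Friday 1999-04-30.
Last Friday of May 1999: 1999-05-28.
June 1999 ends with Friday 1999-06-25.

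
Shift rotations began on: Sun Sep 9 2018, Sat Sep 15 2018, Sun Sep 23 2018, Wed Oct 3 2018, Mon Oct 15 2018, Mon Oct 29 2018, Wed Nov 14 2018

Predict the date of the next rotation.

Sun Dec 2 2018

Intervals are 6, 8, 10, 12, 14, 16 days — an arithmetic progression with common difference 2.
Next gap: 18 days. Wed Nov 14 2018 + 18 days = Sun Dec 2 2018.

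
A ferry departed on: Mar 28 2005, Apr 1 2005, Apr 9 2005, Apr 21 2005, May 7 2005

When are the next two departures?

Intervals are 4, 8, 12, 16 days — an arithmetic progression with common difference 4.
Next gap: 20 days. May 7 2005 + 20 days = May 27 2005.
Next gap: 24 days. May 27 2005 + 24 days = Jun 20 2005.

May 27 2005, Jun 20 2005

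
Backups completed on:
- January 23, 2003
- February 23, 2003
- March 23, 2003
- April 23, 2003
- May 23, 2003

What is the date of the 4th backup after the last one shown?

The day-of-month is always 23 (31, 28, 31, 30 days between events).
So this recurs on the 23rd of each month.
June 2003: June 23, 2003.
Next: July 2003 → July 23, 2003.
Next: August 2003 → August 23, 2003.
Next: September 2003 → September 23, 2003.

September 23, 2003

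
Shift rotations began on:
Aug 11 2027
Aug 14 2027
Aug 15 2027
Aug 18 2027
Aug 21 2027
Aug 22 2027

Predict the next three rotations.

The gap pattern 3, 1, 3, 3, 1 repeats every 3 events.
These are the Wednesdays, Saturdays and Sundays of each week.
The following Wednesday is Aug 25 2027.
Next Saturday: Aug 28 2027.
Next Sunday: Aug 29 2027.

Aug 25 2027, Aug 28 2027, Aug 29 2027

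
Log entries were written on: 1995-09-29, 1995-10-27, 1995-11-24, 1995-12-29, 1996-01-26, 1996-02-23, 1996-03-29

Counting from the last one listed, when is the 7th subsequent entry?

1996-10-25

All Fridays; the gaps (28, 28, 35, 28, 28, 35) vary with month length.
This is the last Friday of each month.
April 1996 ends with Friday 1996-04-26.
Last Friday of May 1996: 1996-05-31.
June 1996 ends with Friday 1996-06-28.
Last Friday of July 1996: 1996-07-26.
August 1996 ends with Friday 1996-08-30.
Last Friday of September 1996: 1996-09-27.
Last Friday of October 1996: 1996-10-25.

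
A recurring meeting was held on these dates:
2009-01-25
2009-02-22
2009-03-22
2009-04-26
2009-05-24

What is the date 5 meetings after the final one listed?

These are Sundays at 28- or 35-day spacing (28, 28, 35, 28).
The pattern: 4th Sunday of the month.
June 2009 — 4th Sunday is 2009-06-28.
July 2009 — 4th Sunday is 2009-07-26.
August 2009 — 4th Sunday is 2009-08-23.
4th Sunday of September 2009: 2009-09-27.
October 2009 — 4th Sunday is 2009-10-25.

2009-10-25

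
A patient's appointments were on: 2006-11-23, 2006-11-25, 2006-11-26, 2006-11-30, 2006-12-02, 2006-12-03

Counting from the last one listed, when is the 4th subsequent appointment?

The gap pattern 2, 1, 4, 2, 1 repeats every 3 events.
These are the Thursdays, Saturdays and Sundays of each week.
Next Thursday: 2006-12-07.
Next Saturday: 2006-12-09.
Next Sunday: 2006-12-10.
The following Thursday is 2006-12-14.

2006-12-14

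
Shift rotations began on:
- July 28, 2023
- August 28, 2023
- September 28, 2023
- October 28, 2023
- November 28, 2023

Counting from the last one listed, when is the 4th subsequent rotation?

Gaps: 31, 31, 30, 31 days — not constant. Every event is on the 28th of the month.
Pattern: the 28th of each month.
December 2023: December 28, 2023.
Next: January 2024 → January 28, 2024.
February 2024: February 28, 2024.
Next: March 2024 → March 28, 2024.

March 28, 2024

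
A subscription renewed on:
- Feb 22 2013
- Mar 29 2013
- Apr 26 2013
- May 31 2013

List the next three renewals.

Jun 28 2013, Jul 26 2013, Aug 30 2013

Every date is a Friday; gaps 35, 28, 35 days.
Each is the last Friday of its month (at least one falls on the 29th or later, ruling out '4th Friday').
Last Friday of June 2013: Jun 28 2013.
July 2013 ends with Friday Jul 26 2013.
Last Friday of August 2013: Aug 30 2013.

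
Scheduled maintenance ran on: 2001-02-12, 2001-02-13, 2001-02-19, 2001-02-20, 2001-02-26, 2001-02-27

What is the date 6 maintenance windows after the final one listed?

The gap pattern 1, 6, 1, 6, 1 repeats every 2 events.
These are the Mondays and Tuesdays of each week.
The following Monday is 2001-03-05.
The following Tuesday is 2001-03-06.
Next Monday: 2001-03-12.
Next Tuesday: 2001-03-13.
Next Monday: 2001-03-19.
The following Tuesday is 2001-03-20.

2001-03-20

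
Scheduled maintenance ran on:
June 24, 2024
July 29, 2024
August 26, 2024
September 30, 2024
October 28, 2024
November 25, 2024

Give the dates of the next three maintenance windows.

December 30, 2024; January 27, 2025; February 24, 2025

Every date is a Monday; gaps 35, 28, 35, 28, 28 days.
Each is the last Monday of its month (at least one falls on the 29th or later, ruling out '4th Monday').
Last Monday of December 2024: December 30, 2024.
Last Monday of January 2025: January 27, 2025.
February 2025 ends with Monday February 24, 2025.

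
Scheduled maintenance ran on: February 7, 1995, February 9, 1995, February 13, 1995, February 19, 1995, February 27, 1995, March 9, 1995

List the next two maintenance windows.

Gaps: 2, 4, 6, 8, 10 days — each gap is 2 larger than the previous one.
Next gap: 12 days. March 9, 1995 + 12 days = March 21, 1995.
Next gap: 14 days. March 21, 1995 + 14 days = April 4, 1995.

March 21, 1995; April 4, 1995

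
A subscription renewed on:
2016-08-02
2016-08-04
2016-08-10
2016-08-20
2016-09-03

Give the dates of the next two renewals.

Gaps: 2, 6, 10, 14 days — each gap is 4 larger than the previous one.
Next gap: 18 days. 2016-09-03 + 18 days = 2016-09-21.
Next gap: 22 days. 2016-09-21 + 22 days = 2016-10-13.

2016-09-21, 2016-10-13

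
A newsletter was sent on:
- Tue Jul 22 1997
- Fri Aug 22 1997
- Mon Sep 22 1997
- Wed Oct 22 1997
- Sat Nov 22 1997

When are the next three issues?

Each date is the 22nd; the gaps (31, 31, 30, 31) track the month lengths.
The rule is the 22nd of each month.
Next: December 1997 → Mon Dec 22 1997.
Next: January 1998 → Thu Jan 22 1998.
February 1998: Sun Feb 22 1998.

Mon Dec 22 1997, Thu Jan 22 1998, Sun Feb 22 1998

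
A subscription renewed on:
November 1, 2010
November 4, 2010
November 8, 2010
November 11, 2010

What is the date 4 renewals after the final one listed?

November 25, 2010

Gaps: 3, 4, 3 days — not constant, but cyclic with period 2.
The events fall on every Monday and Thursday.
The following Monday is November 15, 2010.
The following Thursday is November 18, 2010.
The following Monday is November 22, 2010.
The following Thursday is November 25, 2010.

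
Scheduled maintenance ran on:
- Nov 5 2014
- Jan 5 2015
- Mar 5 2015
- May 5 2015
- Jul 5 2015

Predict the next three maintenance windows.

The day-of-month is always 5 (61, 59, 61, 61 days between events).
So this recurs on the 5th of every 2 months.
September 2015: Sep 5 2015.
Next: November 2015 → Nov 5 2015.
January 2016: Jan 5 2016.

Sep 5 2015, Nov 5 2015, Jan 5 2016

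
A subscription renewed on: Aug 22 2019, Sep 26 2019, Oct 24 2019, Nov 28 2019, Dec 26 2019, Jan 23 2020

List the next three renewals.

These are Thursdays at 28- or 35-day spacing (35, 28, 35, 28, 28).
The pattern: 4th Thursday of the month.
4th Thursday of February 2020: Feb 27 2020.
4th Thursday of March 2020: Mar 26 2020.
April 2020 — 4th Thursday is Apr 23 2020.

Feb 27 2020, Mar 26 2020, Apr 23 2020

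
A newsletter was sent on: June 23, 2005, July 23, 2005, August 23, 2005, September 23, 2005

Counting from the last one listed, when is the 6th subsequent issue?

March 23, 2006

Gaps: 30, 31, 31 days — not constant. Every event is on the 23rd of the month.
Pattern: the 23rd of each month.
October 2005: October 23, 2005.
Next: November 2005 → November 23, 2005.
December 2005: December 23, 2005.
January 2006: January 23, 2006.
February 2006: February 23, 2006.
March 2006: March 23, 2006.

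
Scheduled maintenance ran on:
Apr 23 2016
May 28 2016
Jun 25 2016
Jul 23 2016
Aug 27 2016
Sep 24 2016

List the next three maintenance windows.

Oct 22 2016, Nov 26 2016, Dec 24 2016

Gaps: 35, 28, 28, 35, 28 days — a mix of 28 and 35. Every date is a Saturday.
Each is the 4th Saturday of its month.
October 2016 — 4th Saturday is Oct 22 2016.
4th Saturday of November 2016: Nov 26 2016.
December 2016 — 4th Saturday is Dec 24 2016.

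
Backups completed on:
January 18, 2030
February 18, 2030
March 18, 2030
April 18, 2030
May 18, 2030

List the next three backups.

The day-of-month is always 18 (31, 28, 31, 30 days between events).
So this recurs on the 18th of each month.
Next: June 2030 → June 18, 2030.
Next: July 2030 → July 18, 2030.
Next: August 2030 → August 18, 2030.

June 18, 2030; July 18, 2030; August 18, 2030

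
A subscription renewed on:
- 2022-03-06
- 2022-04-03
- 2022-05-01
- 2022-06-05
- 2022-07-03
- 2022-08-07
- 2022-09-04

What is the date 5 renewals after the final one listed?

2023-02-05

These are Sundays at 28- or 35-day spacing (28, 28, 35, 28, 35, 28).
The pattern: 1st Sunday of the month.
1st Sunday of October 2022: 2022-10-02.
1st Sunday of November 2022: 2022-11-06.
1st Sunday of December 2022: 2022-12-04.
1st Sunday of January 2023: 2023-01-01.
February 2023 — 1st Sunday is 2023-02-05.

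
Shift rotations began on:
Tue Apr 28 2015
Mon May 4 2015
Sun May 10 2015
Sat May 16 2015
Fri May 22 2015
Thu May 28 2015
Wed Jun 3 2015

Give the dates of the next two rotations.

Tue Jun 9 2015, Mon Jun 15 2015

The spacing is 6, 6, 6, 6, 6, 6 days — always 6 days.
Wed Jun 3 2015 + 6 days = Tue Jun 9 2015.
Tue Jun 9 2015 + 6 days = Mon Jun 15 2015.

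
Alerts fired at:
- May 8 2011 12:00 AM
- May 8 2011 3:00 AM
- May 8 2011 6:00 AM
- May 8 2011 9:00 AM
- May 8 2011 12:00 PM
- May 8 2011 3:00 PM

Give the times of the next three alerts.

The interval is a steady 3 hours (3, 3, 3, 3, 3).
May 8 2011 3:00 PM + 3 h = May 8 2011 6:00 PM.
May 8 2011 6:00 PM + 3 h = May 8 2011 9:00 PM.
May 8 2011 9:00 PM + 3 h = May 9 2011 12:00 AM.

May 8 2011 6:00 PM, May 8 2011 9:00 PM, May 9 2011 12:00 AM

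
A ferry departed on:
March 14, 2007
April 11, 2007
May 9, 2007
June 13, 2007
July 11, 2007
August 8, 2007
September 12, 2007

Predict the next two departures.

October 10, 2007; November 14, 2007

Gaps: 28, 28, 35, 28, 28, 35 days — a mix of 28 and 35. Every date is a Wednesday.
Each is the 2nd Wednesday of its month.
2nd Wednesday of October 2007: October 10, 2007.
2nd Wednesday of November 2007: November 14, 2007.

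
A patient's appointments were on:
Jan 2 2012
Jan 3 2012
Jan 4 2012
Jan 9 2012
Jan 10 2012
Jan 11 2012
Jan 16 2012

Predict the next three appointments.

Jan 17 2012, Jan 18 2012, Jan 23 2012

Every event lands on a Monday or Tuesday or Wednesday (gaps cycle 1, 1, 5, 1, 1, 5).
So the schedule is: every Monday, Tuesday and Wednesday.
Next Tuesday: Jan 17 2012.
Next Wednesday: Jan 18 2012.
Next Monday: Jan 23 2012.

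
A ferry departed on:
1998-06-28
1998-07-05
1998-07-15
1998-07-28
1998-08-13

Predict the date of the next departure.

The spacing grows by 3 each time: 7, 10, 13, 16 days.
Next gap: 19 days. 1998-08-13 + 19 days = 1998-09-01.

1998-09-01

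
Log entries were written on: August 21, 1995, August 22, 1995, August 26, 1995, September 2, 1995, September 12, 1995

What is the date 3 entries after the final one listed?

Intervals are 1, 4, 7, 10 days — an arithmetic progression with common difference 3.
Next gap: 13 days. September 12, 1995 + 13 days = September 25, 1995.
Next gap: 16 days. September 25, 1995 + 16 days = October 11, 1995.
Next gap: 19 days. October 11, 1995 + 19 days = October 30, 1995.

October 30, 1995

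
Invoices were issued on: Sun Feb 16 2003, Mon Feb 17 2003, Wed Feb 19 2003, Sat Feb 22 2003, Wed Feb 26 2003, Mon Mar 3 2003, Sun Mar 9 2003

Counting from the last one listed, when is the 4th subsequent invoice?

Sat Apr 12 2003

Intervals are 1, 2, 3, 4, 5, 6 days — an arithmetic progression with common difference 1.
Next gap: 7 days. Sun Mar 9 2003 + 7 days = Sun Mar 16 2003.
Next gap: 8 days. Sun Mar 16 2003 + 8 days = Mon Mar 24 2003.
Next gap: 9 days. Mon Mar 24 2003 + 9 days = Wed Apr 2 2003.
Next gap: 10 days. Wed Apr 2 2003 + 10 days = Sat Apr 12 2003.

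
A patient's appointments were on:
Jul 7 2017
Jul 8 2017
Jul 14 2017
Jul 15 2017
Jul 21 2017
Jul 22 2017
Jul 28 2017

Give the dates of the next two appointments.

Jul 29 2017, Aug 4 2017

Every event lands on a Friday or Saturday (gaps cycle 1, 6, 1, 6, 1, 6).
So the schedule is: every Friday and Saturday.
The following Saturday is Jul 29 2017.
The following Friday is Aug 4 2017.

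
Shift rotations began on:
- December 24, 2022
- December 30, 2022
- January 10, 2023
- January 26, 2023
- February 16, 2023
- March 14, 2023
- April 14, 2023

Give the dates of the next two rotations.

May 20, 2023; June 30, 2023

Intervals are 6, 11, 16, 21, 26, 31 days — an arithmetic progression with common difference 5.
Next gap: 36 days. April 14, 2023 + 36 days = May 20, 2023.
Next gap: 41 days. May 20, 2023 + 41 days = June 30, 2023.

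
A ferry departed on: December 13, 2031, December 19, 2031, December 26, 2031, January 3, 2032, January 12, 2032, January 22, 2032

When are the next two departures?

The spacing grows by 1 each time: 6, 7, 8, 9, 10 days.
Next gap: 11 days. January 22, 2032 + 11 days = February 2, 2032.
Next gap: 12 days. February 2, 2032 + 12 days = February 14, 2032.

February 2, 2032; February 14, 2032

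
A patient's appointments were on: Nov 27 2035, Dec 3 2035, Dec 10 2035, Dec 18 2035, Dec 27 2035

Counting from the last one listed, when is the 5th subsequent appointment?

Feb 25 2036

The spacing grows by 1 each time: 6, 7, 8, 9 days.
Next gap: 10 days. Dec 27 2035 + 10 days = Jan 6 2036.
Next gap: 11 days. Jan 6 2036 + 11 days = Jan 17 2036.
Next gap: 12 days. Jan 17 2036 + 12 days = Jan 29 2036.
Next gap: 13 days. Jan 29 2036 + 13 days = Feb 11 2036.
Next gap: 14 days. Feb 11 2036 + 14 days = Feb 25 2036.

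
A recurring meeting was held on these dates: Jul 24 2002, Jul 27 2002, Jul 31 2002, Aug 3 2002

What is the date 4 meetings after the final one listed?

Every event lands on a Wednesday or Saturday (gaps cycle 3, 4, 3).
So the schedule is: every Wednesday and Saturday.
The following Wednesday is Aug 7 2002.
Next Saturday: Aug 10 2002.
Next Wednesday: Aug 14 2002.
The following Saturday is Aug 17 2002.

Aug 17 2002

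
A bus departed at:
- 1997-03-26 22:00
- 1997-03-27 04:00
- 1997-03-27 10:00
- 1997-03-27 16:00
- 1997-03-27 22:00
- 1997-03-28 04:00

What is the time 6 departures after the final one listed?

Gaps: 6, 6, 6, 6, 6 hours — each event is 6 hours after the previous one.
1997-03-28 04:00 + 6 h = 1997-03-28 10:00.
1997-03-28 10:00 + 6 h = 1997-03-28 16:00.
1997-03-28 16:00 + 6 h = 1997-03-28 22:00.
1997-03-28 22:00 + 6 h = 1997-03-29 04:00.
1997-03-29 04:00 + 6 h = 1997-03-29 10:00.
1997-03-29 10:00 + 6 h = 1997-03-29 16:00.

1997-03-29 16:00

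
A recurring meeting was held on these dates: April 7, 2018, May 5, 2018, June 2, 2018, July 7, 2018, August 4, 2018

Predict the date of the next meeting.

These are Saturdays at 28- or 35-day spacing (28, 28, 35, 28).
The pattern: 1st Saturday of the month.
1st Saturday of September 2018: September 1, 2018.

September 1, 2018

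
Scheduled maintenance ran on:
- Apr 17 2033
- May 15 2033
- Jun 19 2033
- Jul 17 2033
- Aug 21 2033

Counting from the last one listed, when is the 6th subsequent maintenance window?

These are Sundays at 28- or 35-day spacing (28, 35, 28, 35).
The pattern: 3rd Sunday of the month.
September 2033 — 3rd Sunday is Sep 18 2033.
3rd Sunday of October 2033: Oct 16 2033.
November 2033 — 3rd Sunday is Nov 20 2033.
3rd Sunday of December 2033: Dec 18 2033.
January 2034 — 3rd Sunday is Jan 15 2034.
February 2034 — 3rd Sunday is Feb 19 2034.

Feb 19 2034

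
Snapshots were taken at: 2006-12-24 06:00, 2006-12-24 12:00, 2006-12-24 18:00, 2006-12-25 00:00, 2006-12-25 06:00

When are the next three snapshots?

The interval is a steady 6 hours (6, 6, 6, 6).
2006-12-25 06:00 + 6 h = 2006-12-25 12:00.
2006-12-25 12:00 + 6 h = 2006-12-25 18:00.
2006-12-25 18:00 + 6 h = 2006-12-26 00:00.

2006-12-25 12:00, 2006-12-25 18:00, 2006-12-26 00:00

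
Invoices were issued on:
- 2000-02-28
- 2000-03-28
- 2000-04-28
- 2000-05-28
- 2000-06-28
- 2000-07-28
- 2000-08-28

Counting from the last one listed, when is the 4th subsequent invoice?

Gaps: 29, 31, 30, 31, 30, 31 days — not constant. Every event is on the 28th of the month.
Pattern: the 28th of each month.
Next: September 2000 → 2000-09-28.
October 2000: 2000-10-28.
Next: November 2000 → 2000-11-28.
December 2000: 2000-12-28.

2000-12-28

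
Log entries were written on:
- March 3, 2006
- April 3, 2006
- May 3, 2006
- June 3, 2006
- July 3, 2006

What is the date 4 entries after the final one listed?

November 3, 2006

Gaps: 31, 30, 31, 30 days — not constant. Every event is on the 3rd of the month.
Pattern: the 3rd of each month.
Next: August 2006 → August 3, 2006.
September 2006: September 3, 2006.
Next: October 2006 → October 3, 2006.
Next: November 2006 → November 3, 2006.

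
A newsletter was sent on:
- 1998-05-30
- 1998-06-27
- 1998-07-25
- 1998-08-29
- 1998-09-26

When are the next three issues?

1998-10-31, 1998-11-28, 1998-12-26

Every date is a Saturday; gaps 28, 28, 35, 28 days.
Each is the last Saturday of its month (at least one falls on the 29th or later, ruling out '4th Saturday').
October 1998 ends with Saturday 1998-10-31.
Last Saturday of November 1998: 1998-11-28.
December 1998 ends with Saturday 1998-12-26.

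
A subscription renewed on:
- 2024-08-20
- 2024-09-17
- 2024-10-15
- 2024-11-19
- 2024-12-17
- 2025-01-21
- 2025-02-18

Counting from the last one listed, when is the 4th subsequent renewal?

Gaps: 28, 28, 35, 28, 35, 28 days — a mix of 28 and 35. Every date is a Tuesday.
Each is the 3rd Tuesday of its month.
March 2025 — 3rd Tuesday is 2025-03-18.
April 2025 — 3rd Tuesday is 2025-04-15.
3rd Tuesday of May 2025: 2025-05-20.
June 2025 — 3rd Tuesday is 2025-06-17.

2025-06-17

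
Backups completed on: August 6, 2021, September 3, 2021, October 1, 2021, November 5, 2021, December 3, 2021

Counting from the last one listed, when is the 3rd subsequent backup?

Gaps: 28, 28, 35, 28 days — a mix of 28 and 35. Every date is a Friday.
Each is the 1st Friday of its month.
January 2022 — 1st Friday is January 7, 2022.
1st Friday of February 2022: February 4, 2022.
1st Friday of March 2022: March 4, 2022.

March 4, 2022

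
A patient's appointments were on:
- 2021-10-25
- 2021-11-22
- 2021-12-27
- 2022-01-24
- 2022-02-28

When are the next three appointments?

2022-03-28, 2022-04-25, 2022-05-23

All dates are Mondays, 28, 35, 28, 35 days apart.
Specifically, the 4th Monday of each month.
4th Monday of March 2022: 2022-03-28.
April 2022 — 4th Monday is 2022-04-25.
May 2022 — 4th Monday is 2022-05-23.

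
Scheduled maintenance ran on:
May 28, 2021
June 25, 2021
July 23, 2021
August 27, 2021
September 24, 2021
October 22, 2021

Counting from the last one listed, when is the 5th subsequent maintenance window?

March 25, 2022

These are Fridays at 28- or 35-day spacing (28, 28, 35, 28, 28).
The pattern: 4th Friday of the month.
4th Friday of November 2021: November 26, 2021.
4th Friday of December 2021: December 24, 2021.
4th Friday of January 2022: January 28, 2022.
February 2022 — 4th Friday is February 25, 2022.
4th Friday of March 2022: March 25, 2022.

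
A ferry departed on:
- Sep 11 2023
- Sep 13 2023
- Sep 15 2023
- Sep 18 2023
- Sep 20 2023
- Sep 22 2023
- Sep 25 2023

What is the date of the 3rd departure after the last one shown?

Oct 2 2023

Gaps: 2, 2, 3, 2, 2, 3 days — not constant, but cyclic with period 3.
The events fall on every Monday, Wednesday and Friday.
The following Wednesday is Sep 27 2023.
The following Friday is Sep 29 2023.
Next Monday: Oct 2 2023.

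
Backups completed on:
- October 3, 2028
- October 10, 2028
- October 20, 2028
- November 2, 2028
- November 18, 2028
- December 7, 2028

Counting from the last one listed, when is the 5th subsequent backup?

April 26, 2029

Gaps: 7, 10, 13, 16, 19 days — each gap is 3 larger than the previous one.
Next gap: 22 days. December 7, 2028 + 22 days = December 29, 2028.
Next gap: 25 days. December 29, 2028 + 25 days = January 23, 2029.
Next gap: 28 days. January 23, 2029 + 28 days = February 20, 2029.
Next gap: 31 days. February 20, 2029 + 31 days = March 23, 2029.
Next gap: 34 days. March 23, 2029 + 34 days = April 26, 2029.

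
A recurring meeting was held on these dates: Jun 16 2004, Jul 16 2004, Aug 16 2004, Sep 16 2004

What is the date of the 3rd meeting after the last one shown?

The day-of-month is always 16 (30, 31, 31 days between events).
So this recurs on the 16th of each month.
Next: October 2004 → Oct 16 2004.
November 2004: Nov 16 2004.
December 2004: Dec 16 2004.

Dec 16 2004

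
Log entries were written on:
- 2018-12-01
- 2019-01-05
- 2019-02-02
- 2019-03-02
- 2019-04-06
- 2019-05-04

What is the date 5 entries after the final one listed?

2019-10-05

Gaps: 35, 28, 28, 35, 28 days — a mix of 28 and 35. Every date is a Saturday.
Each is the 1st Saturday of its month.
1st Saturday of June 2019: 2019-06-01.
1st Saturday of July 2019: 2019-07-06.
1st Saturday of August 2019: 2019-08-03.
1st Saturday of September 2019: 2019-09-07.
October 2019 — 1st Saturday is 2019-10-05.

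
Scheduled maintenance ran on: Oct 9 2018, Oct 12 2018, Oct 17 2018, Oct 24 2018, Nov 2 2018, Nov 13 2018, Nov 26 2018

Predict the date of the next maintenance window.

Dec 11 2018

Gaps: 3, 5, 7, 9, 11, 13 days — each gap is 2 larger than the previous one.
Next gap: 15 days. Nov 26 2018 + 15 days = Dec 11 2018.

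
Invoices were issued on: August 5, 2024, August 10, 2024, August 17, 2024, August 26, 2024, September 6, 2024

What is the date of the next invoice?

September 19, 2024

Gaps: 5, 7, 9, 11 days — each gap is 2 larger than the previous one.
Next gap: 13 days. September 6, 2024 + 13 days = September 19, 2024.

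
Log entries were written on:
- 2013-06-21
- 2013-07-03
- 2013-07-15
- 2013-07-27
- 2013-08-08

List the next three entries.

2013-08-20, 2013-09-01, 2013-09-13

The spacing is 12, 12, 12, 12 days — always 12 days.
2013-08-08 + 12 days = 2013-08-20.
2013-08-20 + 12 days = 2013-09-01.
2013-09-01 + 12 days = 2013-09-13.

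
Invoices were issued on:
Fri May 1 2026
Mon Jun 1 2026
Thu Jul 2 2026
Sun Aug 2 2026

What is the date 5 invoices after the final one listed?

The spacing is 31, 31, 31 days — always 31 days.
Sun Aug 2 2026 + 31 days = Wed Sep 2 2026.
Wed Sep 2 2026 + 31 days = Sat Oct 3 2026.
Sat Oct 3 2026 + 31 days = Tue Nov 3 2026.
Tue Nov 3 2026 + 31 days = Fri Dec 4 2026.
Fri Dec 4 2026 + 31 days = Mon Jan 4 2027.

Mon Jan 4 2027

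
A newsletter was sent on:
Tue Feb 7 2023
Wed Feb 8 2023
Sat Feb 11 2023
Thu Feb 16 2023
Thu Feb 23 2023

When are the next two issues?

Gaps: 1, 3, 5, 7 days — each gap is 2 larger than the previous one.
Next gap: 9 days. Thu Feb 23 2023 + 9 days = Sat Mar 4 2023.
Next gap: 11 days. Sat Mar 4 2023 + 11 days = Wed Mar 15 2023.

Sat Mar 4 2023, Wed Mar 15 2023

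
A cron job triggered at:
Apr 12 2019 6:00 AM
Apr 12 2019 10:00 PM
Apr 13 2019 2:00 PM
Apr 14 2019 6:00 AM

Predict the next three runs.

Spacing: 16, 16, 16 h — constant 16 h.
Apr 14 2019 6:00 AM + 16 h = Apr 14 2019 10:00 PM.
Apr 14 2019 10:00 PM + 16 h = Apr 15 2019 2:00 PM.
Apr 15 2019 2:00 PM + 16 h = Apr 16 2019 6:00 AM.

Apr 14 2019 10:00 PM, Apr 15 2019 2:00 PM, Apr 16 2019 6:00 AM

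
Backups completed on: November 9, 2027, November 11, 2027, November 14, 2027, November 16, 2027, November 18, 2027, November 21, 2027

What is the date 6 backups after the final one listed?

The gap pattern 2, 3, 2, 2, 3 repeats every 3 events.
These are the Tuesdays, Thursdays and Sundays of each week.
The following Tuesday is November 23, 2027.
Next Thursday: November 25, 2027.
The following Sunday is November 28, 2027.
The following Tuesday is November 30, 2027.
Next Thursday: December 2, 2027.
The following Sunday is December 5, 2027.

December 5, 2027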